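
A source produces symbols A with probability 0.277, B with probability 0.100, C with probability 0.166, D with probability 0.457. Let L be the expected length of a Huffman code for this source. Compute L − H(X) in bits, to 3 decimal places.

0.017 bits

Entropy H = −Σ p log₂ p ≈ 1.7916 bits.
Huffman merges: 1/10+83/500→133/500; 133/500+277/1000→543/1000; 457/1000+543/1000→1. L = 1809/1000 ≈ 1.8090.
L − H = 1.8090 − 1.7916 = 0.017 bits.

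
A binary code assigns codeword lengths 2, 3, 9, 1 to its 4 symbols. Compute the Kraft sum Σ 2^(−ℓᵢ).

With common denominator 2^9 = 512: Σ 2^(−ℓᵢ) = 128/512 + 64/512 + 1/512 + 256/512 = 449/512 = 0.876953125.

0.876953125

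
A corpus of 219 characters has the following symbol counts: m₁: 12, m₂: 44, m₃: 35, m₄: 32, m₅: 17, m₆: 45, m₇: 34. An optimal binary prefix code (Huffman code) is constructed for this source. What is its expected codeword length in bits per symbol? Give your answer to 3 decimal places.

2.726 bits/symbol

Probabilities are the counts divided by 219.
Repeatedly combine the two least-probable nodes; the expected code length is the sum of the merged weights.
merge 4/73 + 17/219 → 29/219
merge 29/219 + 32/219 → 61/219
merge 34/219 + 35/219 → 23/73
merge 44/219 + 15/73 → 89/219
merge 61/219 + 23/73 → 130/219
merge 89/219 + 130/219 → 1
L = 29/219 + 61/219 + 23/73 + 89/219 + 130/219 + 1 = 199/73 ≈ 2.726 bits/symbol.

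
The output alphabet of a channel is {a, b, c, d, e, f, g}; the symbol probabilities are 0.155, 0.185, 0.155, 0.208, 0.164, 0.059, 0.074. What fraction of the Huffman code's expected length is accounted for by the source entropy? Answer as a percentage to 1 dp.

98.6%

Entropy H = −Σ p log₂ p ≈ 2.7020 bits.
Huffman merges: 59/1000+37/500→133/1000; 133/1000+31/200→36/125; 31/200+41/250→319/1000; 37/200+26/125→393/1000; 36/125+319/1000→607/1000; 393/1000+607/1000→1. L = 137/50 ≈ 2.7400.
Efficiency = H/L = 2.7020/2.7400 = 98.6%.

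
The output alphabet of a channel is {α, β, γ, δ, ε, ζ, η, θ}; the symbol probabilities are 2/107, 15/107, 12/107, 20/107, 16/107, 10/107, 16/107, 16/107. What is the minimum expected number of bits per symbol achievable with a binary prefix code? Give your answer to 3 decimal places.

Repeatedly combine the two least-probable nodes; the expected code length is the sum of the merged weights.
merge 2/107 + 10/107 → 12/107
merge 12/107 + 12/107 → 24/107
merge 15/107 + 16/107 → 31/107
merge 16/107 + 16/107 → 32/107
merge 20/107 + 24/107 → 44/107
merge 31/107 + 32/107 → 63/107
merge 44/107 + 63/107 → 1
L = 12/107 + 24/107 + 31/107 + 32/107 + 44/107 + 63/107 + 1 = 313/107 ≈ 2.925 bits/symbol.

2.925 bits/symbol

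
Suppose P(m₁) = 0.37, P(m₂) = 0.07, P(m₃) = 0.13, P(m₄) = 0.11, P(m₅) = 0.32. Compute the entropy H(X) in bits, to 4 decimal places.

H = −Σ pᵢ log₂ pᵢ.
−0.37·log₂(0.37) = 0.5307
−0.07·log₂(0.07) = 0.2686
−0.13·log₂(0.13) = 0.3826
−0.11·log₂(0.11) = 0.3503
−0.32·log₂(0.32) = 0.5260
Sum ≈ 2.0582 → 2.0582 bits.

2.0582 bits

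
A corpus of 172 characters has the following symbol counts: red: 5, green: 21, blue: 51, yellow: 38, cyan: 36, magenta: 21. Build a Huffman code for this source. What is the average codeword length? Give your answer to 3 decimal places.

Probabilities are the counts divided by 172.
Repeatedly combine the two least-probable nodes; the expected code length is the sum of the merged weights.
merge 5/172 + 21/172 → 13/86
merge 21/172 + 13/86 → 47/172
merge 9/43 + 19/86 → 37/86
merge 47/172 + 51/172 → 49/86
merge 37/86 + 49/86 → 1
L = 13/86 + 47/172 + 37/86 + 49/86 + 1 = 417/172 ≈ 2.424 bits/symbol.

2.424 bits/symbol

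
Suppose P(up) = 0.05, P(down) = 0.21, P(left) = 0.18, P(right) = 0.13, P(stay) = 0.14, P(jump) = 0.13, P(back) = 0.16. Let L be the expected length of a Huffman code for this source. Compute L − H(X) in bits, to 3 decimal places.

Entropy H = −Σ p log₂ p ≈ 2.7196 bits.
Huffman merges: 1/20+13/100→9/50; 13/100+7/50→27/100; 4/25+9/50→17/50; 9/50+21/100→39/100; 27/100+17/50→61/100; 39/100+61/100→1. L = 279/100 ≈ 2.7900.
L − H = 2.7900 − 2.7196 = 0.070 bits.

0.070 bits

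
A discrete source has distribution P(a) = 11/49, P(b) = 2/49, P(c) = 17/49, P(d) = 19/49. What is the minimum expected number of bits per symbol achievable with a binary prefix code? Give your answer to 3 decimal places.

1.878 bits/symbol

Repeatedly combine the two least-probable nodes; the expected code length is the sum of the merged weights.
merge 2/49 + 11/49 → 13/49
merge 13/49 + 17/49 → 30/49
merge 19/49 + 30/49 → 1
L = 13/49 + 30/49 + 1 = 92/49 ≈ 1.878 bits/symbol.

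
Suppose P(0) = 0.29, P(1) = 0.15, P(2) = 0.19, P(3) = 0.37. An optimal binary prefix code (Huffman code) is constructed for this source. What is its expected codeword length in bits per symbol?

Repeatedly combine the two least-probable nodes; the expected code length is the sum of the merged weights.
merge 3/20 + 19/100 → 17/50
merge 29/100 + 17/50 → 63/100
merge 37/100 + 63/100 → 1
L = 17/50 + 63/100 + 1 = 197/100 = 1.97 bits/symbol.

1.97 bits/symbol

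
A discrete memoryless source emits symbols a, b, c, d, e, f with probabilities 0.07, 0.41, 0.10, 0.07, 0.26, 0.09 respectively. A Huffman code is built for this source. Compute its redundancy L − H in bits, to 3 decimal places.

0.035 bits

Entropy H = −Σ p log₂ p ≈ 2.2146 bits.
Huffman merges: 7/100+7/100→7/50; 9/100+1/10→19/100; 7/50+19/100→33/100; 13/50+33/100→59/100; 41/100+59/100→1. L = 9/4 ≈ 2.2500.
L − H = 2.2500 − 2.2146 = 0.035 bits.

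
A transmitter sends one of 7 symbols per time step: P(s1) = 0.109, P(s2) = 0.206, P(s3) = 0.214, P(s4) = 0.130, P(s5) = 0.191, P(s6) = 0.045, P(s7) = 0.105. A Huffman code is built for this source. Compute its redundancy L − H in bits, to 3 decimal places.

Entropy H = −Σ p log₂ p ≈ 2.6756 bits.
Huffman merges: 9/200+21/200→3/20; 109/1000+13/100→239/1000; 3/20+191/1000→341/1000; 103/500+107/500→21/50; 239/1000+341/1000→29/50; 21/50+29/50→1. L = 273/100 ≈ 2.7300.
L − H = 2.7300 − 2.6756 = 0.054 bits.

0.054 bits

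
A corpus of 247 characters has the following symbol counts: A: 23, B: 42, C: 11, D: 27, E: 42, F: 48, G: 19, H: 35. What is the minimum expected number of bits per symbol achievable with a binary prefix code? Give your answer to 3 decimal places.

2.927 bits/symbol

Probabilities are the counts divided by 247.
Repeatedly combine the two least-probable nodes; the expected code length is the sum of the merged weights.
merge 11/247 + 1/13 → 30/247
merge 23/247 + 27/247 → 50/247
merge 30/247 + 35/247 → 5/19
merge 42/247 + 42/247 → 84/247
merge 48/247 + 50/247 → 98/247
merge 5/19 + 84/247 → 149/247
merge 98/247 + 149/247 → 1
L = 30/247 + 50/247 + 5/19 + 84/247 + 98/247 + 149/247 + 1 = 723/247 ≈ 2.927 bits/symbol.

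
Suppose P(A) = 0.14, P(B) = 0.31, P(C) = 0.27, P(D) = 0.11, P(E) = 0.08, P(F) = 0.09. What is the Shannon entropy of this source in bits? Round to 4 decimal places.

H = −Σ pᵢ log₂ pᵢ.
−0.14·log₂(0.14) = 0.3971
−0.31·log₂(0.31) = 0.5238
−0.27·log₂(0.27) = 0.5100
−0.11·log₂(0.11) = 0.3503
−0.08·log₂(0.08) = 0.2915
−0.09·log₂(0.09) = 0.3127
Sum ≈ 2.3854 → 2.3854 bits.

2.3854 bits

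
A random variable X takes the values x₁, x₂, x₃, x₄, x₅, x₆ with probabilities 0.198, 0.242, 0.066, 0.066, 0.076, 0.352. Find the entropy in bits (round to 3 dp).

H = −Σ pᵢ log₂ pᵢ.
−0.198·log₂(0.198) = 0.4626
−0.242·log₂(0.242) = 0.4954
−0.066·log₂(0.066) = 0.2588
−0.066·log₂(0.066) = 0.2588
−0.076·log₂(0.076) = 0.2826
−0.352·log₂(0.352) = 0.5302
Sum ≈ 2.2884 → 2.288 bits.

2.288 bits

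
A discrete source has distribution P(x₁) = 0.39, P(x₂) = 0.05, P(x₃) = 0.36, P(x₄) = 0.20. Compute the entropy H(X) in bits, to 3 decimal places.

1.741 bits

H = −Σ pᵢ log₂ pᵢ.
−0.39·log₂(0.39) = 0.5298
−0.05·log₂(0.05) = 0.2161
−0.36·log₂(0.36) = 0.5306
−0.20·log₂(0.20) = 0.4644
Sum ≈ 1.7409 → 1.741 bits.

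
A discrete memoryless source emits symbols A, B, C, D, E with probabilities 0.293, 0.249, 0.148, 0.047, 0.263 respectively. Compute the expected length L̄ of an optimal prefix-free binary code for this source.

2.195 bits/symbol

Repeatedly combine the two least-probable nodes; the expected code length is the sum of the merged weights.
merge 47/1000 + 37/250 → 39/200
merge 39/200 + 249/1000 → 111/250
merge 263/1000 + 293/1000 → 139/250
merge 111/250 + 139/250 → 1
L = 39/200 + 111/250 + 139/250 + 1 = 439/200 = 2.195 bits/symbol.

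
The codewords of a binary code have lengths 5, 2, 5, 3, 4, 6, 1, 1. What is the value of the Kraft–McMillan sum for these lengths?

1.515625

With common denominator 2^6 = 64: Σ 2^(−ℓᵢ) = 2/64 + 16/64 + 2/64 + 8/64 + 4/64 + 1/64 + 32/64 + 32/64 = 97/64 = 1.515625.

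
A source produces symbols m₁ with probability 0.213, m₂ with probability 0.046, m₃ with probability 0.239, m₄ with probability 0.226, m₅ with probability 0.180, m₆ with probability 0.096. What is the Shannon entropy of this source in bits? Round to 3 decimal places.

2.428 bits

H = −Σ pᵢ log₂ pᵢ.
−0.213·log₂(0.213) = 0.4752
−0.046·log₂(0.046) = 0.2043
−0.239·log₂(0.239) = 0.4935
−0.226·log₂(0.226) = 0.4849
−0.180·log₂(0.180) = 0.4453
−0.096·log₂(0.096) = 0.3246
Sum ≈ 2.4278 → 2.428 bits.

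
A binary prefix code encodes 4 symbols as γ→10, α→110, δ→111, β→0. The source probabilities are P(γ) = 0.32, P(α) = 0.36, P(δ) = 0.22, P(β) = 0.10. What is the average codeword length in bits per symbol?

L̄ = Σ pᵢ·ℓᵢ = 0.32·2 + 0.36·3 + 0.22·3 + 0.10·1 = 2.48 bits/symbol.

2.48 bits/symbol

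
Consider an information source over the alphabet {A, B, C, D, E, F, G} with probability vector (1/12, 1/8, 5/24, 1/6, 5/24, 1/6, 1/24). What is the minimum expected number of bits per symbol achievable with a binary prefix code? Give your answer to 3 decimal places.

2.708 bits/symbol

Repeatedly combine the two least-probable nodes; the expected code length is the sum of the merged weights.
merge 1/24 + 1/12 → 1/8
merge 1/8 + 1/8 → 1/4
merge 1/6 + 1/6 → 1/3
merge 5/24 + 5/24 → 5/12
merge 1/4 + 1/3 → 7/12
merge 5/12 + 7/12 → 1
L = 1/8 + 1/4 + 1/3 + 5/12 + 7/12 + 1 = 65/24 ≈ 2.708 bits/symbol.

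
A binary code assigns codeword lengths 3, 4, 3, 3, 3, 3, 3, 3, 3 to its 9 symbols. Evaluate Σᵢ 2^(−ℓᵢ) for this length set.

With common denominator 2^4 = 16: Σ 2^(−ℓᵢ) = 2/16 + 1/16 + 2/16 + 2/16 + 2/16 + 2/16 + 2/16 + 2/16 + 2/16 = 17/16 = 1.0625.

1.0625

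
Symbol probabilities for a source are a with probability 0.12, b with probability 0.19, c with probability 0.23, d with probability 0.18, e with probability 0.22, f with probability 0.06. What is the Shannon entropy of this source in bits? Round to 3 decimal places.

H = −Σ pᵢ log₂ pᵢ.
−0.12·log₂(0.12) = 0.3671
−0.19·log₂(0.19) = 0.4552
−0.23·log₂(0.23) = 0.4877
−0.18·log₂(0.18) = 0.4453
−0.22·log₂(0.22) = 0.4806
−0.06·log₂(0.06) = 0.2435
Sum ≈ 2.4794 → 2.479 bits.

2.479 bits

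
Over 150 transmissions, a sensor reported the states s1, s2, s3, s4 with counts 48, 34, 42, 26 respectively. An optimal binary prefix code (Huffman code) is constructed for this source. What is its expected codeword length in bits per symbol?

Probabilities are the counts divided by 150.
Repeatedly combine the two least-probable nodes; the expected code length is the sum of the merged weights.
merge 13/75 + 17/75 → 2/5
merge 7/25 + 8/25 → 3/5
merge 2/5 + 3/5 → 1
L = 2/5 + 3/5 + 1 = 2 bits/symbol.

2 bits/symbol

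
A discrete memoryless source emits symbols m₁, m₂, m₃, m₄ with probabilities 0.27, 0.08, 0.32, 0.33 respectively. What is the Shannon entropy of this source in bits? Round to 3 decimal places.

H = −Σ pᵢ log₂ pᵢ.
−0.27·log₂(0.27) = 0.5100
−0.08·log₂(0.08) = 0.2915
−0.32·log₂(0.32) = 0.5260
−0.33·log₂(0.33) = 0.5278
Sum ≈ 1.8554 → 1.855 bits.

1.855 bits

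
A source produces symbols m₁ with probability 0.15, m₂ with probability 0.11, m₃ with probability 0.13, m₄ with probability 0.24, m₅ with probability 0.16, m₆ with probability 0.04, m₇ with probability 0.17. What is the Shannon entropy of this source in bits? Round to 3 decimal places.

2.681 bits

H = −Σ pᵢ log₂ pᵢ.
−0.15·log₂(0.15) = 0.4105
−0.11·log₂(0.11) = 0.3503
−0.13·log₂(0.13) = 0.3826
−0.24·log₂(0.24) = 0.4941
−0.16·log₂(0.16) = 0.4230
−0.04·log₂(0.04) = 0.1858
−0.17·log₂(0.17) = 0.4346
Sum ≈ 2.6810 → 2.681 bits.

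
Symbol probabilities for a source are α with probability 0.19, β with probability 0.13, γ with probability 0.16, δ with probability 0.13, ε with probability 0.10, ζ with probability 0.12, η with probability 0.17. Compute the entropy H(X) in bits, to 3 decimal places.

H = −Σ pᵢ log₂ pᵢ.
−0.19·log₂(0.19) = 0.4552
−0.13·log₂(0.13) = 0.3826
−0.16·log₂(0.16) = 0.4230
−0.13·log₂(0.13) = 0.3826
−0.10·log₂(0.10) = 0.3322
−0.12·log₂(0.12) = 0.3671
−0.17·log₂(0.17) = 0.4346
Sum ≈ 2.7774 → 2.777 bits.

2.777 bits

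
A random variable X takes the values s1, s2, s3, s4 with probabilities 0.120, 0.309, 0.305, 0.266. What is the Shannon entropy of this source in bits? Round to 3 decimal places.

H = −Σ pᵢ log₂ pᵢ.
−0.120·log₂(0.120) = 0.3671
−0.309·log₂(0.309) = 0.5235
−0.305·log₂(0.305) = 0.5225
−0.266·log₂(0.266) = 0.5082
Sum ≈ 1.9213 → 1.921 bits.

1.921 bits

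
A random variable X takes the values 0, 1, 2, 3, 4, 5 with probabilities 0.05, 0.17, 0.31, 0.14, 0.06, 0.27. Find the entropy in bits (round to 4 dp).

H = −Σ pᵢ log₂ pᵢ.
−0.05·log₂(0.05) = 0.2161
−0.17·log₂(0.17) = 0.4346
−0.31·log₂(0.31) = 0.5238
−0.14·log₂(0.14) = 0.3971
−0.06·log₂(0.06) = 0.2435
−0.27·log₂(0.27) = 0.5100
Sum ≈ 2.3251 → 2.3251 bits.

2.3251 bits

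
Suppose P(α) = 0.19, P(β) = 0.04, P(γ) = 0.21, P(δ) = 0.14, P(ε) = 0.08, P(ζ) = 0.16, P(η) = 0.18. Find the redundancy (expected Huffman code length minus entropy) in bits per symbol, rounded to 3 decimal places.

Entropy H = −Σ p log₂ p ≈ 2.6707 bits.
Huffman merges: 1/25+2/25→3/25; 3/25+7/50→13/50; 4/25+9/50→17/50; 19/100+21/100→2/5; 13/50+17/50→3/5; 2/5+3/5→1. L = 68/25 ≈ 2.7200.
L − H = 2.7200 − 2.6707 = 0.049 bits.

0.049 bits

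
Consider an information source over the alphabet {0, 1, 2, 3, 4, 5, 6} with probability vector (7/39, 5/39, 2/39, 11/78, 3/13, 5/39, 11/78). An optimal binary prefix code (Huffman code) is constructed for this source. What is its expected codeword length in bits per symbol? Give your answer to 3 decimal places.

2.769 bits/symbol

Repeatedly combine the two least-probable nodes; the expected code length is the sum of the merged weights.
merge 2/39 + 5/39 → 7/39
merge 5/39 + 11/78 → 7/26
merge 11/78 + 7/39 → 25/78
merge 7/39 + 3/13 → 16/39
merge 7/26 + 25/78 → 23/39
merge 16/39 + 23/39 → 1
L = 7/39 + 7/26 + 25/78 + 16/39 + 23/39 + 1 = 36/13 ≈ 2.769 bits/symbol.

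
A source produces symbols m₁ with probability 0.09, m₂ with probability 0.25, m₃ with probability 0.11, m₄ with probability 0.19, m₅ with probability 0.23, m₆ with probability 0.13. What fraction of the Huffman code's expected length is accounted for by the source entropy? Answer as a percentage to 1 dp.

98.7%

Entropy H = −Σ p log₂ p ≈ 2.4885 bits.
Huffman merges: 9/100+11/100→1/5; 13/100+19/100→8/25; 1/5+23/100→43/100; 1/4+8/25→57/100; 43/100+57/100→1. L = 63/25 ≈ 2.5200.
Efficiency = H/L = 2.4885/2.5200 = 98.7%.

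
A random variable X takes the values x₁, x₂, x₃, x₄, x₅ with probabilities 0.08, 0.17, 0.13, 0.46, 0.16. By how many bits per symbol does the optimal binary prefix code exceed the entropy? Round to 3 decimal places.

Entropy H = −Σ p log₂ p ≈ 2.0471 bits.
Huffman merges: 2/25+13/100→21/100; 4/25+17/100→33/100; 21/100+33/100→27/50; 23/50+27/50→1. L = 52/25 ≈ 2.0800.
L − H = 2.0800 − 2.0471 = 0.033 bits.

0.033 bits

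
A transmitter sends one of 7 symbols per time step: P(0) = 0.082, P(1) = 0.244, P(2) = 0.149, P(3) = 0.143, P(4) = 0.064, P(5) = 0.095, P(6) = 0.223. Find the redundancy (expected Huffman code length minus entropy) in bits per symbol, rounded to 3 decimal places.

Entropy H = −Σ p log₂ p ≈ 2.6621 bits.
Huffman merges: 8/125+41/500→73/500; 19/200+143/1000→119/500; 73/500+149/1000→59/200; 223/1000+119/500→461/1000; 61/250+59/200→539/1000; 461/1000+539/1000→1. L = 2679/1000 ≈ 2.6790.
L − H = 2.6790 − 2.6621 = 0.017 bits.

0.017 bits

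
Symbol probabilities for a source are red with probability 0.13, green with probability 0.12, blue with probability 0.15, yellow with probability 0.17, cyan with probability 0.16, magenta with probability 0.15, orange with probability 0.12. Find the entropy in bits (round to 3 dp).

2.795 bits

H = −Σ pᵢ log₂ pᵢ.
−0.13·log₂(0.13) = 0.3826
−0.12·log₂(0.12) = 0.3671
−0.15·log₂(0.15) = 0.4105
−0.17·log₂(0.17) = 0.4346
−0.16·log₂(0.16) = 0.4230
−0.15·log₂(0.15) = 0.4105
−0.12·log₂(0.12) = 0.3671
Sum ≈ 2.7955 → 2.795 bits.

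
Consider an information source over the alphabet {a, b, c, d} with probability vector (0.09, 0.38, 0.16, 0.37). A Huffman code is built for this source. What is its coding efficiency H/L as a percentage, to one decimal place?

96.1%

Entropy H = −Σ p log₂ p ≈ 1.7969 bits.
Huffman merges: 9/100+4/25→1/4; 1/4+37/100→31/50; 19/50+31/50→1. L = 187/100 ≈ 1.8700.
Efficiency = H/L = 1.7969/1.8700 = 96.1%.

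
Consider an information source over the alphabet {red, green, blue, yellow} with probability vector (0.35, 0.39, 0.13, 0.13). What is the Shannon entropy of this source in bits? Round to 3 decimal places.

H = −Σ pᵢ log₂ pᵢ.
−0.35·log₂(0.35) = 0.5301
−0.39·log₂(0.39) = 0.5298
−0.13·log₂(0.13) = 0.3826
−0.13·log₂(0.13) = 0.3826
Sum ≈ 1.8252 → 1.825 bits.

1.825 bits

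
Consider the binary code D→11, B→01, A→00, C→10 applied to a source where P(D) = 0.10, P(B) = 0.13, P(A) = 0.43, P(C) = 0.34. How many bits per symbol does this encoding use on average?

2 bits/symbol

L̄ = Σ pᵢ·ℓᵢ = 0.10·2 + 0.13·2 + 0.43·2 + 0.34·2 = 2 bits/symbol.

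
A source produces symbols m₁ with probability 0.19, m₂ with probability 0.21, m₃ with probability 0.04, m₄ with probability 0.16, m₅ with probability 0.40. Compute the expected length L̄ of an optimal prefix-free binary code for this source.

Repeatedly combine the two least-probable nodes; the expected code length is the sum of the merged weights.
merge 1/25 + 4/25 → 1/5
merge 19/100 + 1/5 → 39/100
merge 21/100 + 39/100 → 3/5
merge 2/5 + 3/5 → 1
L = 1/5 + 39/100 + 3/5 + 1 = 219/100 = 2.19 bits/symbol.

2.19 bits/symbol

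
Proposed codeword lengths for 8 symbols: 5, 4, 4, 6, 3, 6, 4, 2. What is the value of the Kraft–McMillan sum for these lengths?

With common denominator 2^6 = 64: Σ 2^(−ℓᵢ) = 2/64 + 4/64 + 4/64 + 1/64 + 8/64 + 1/64 + 4/64 + 16/64 = 40/64 = 0.625.

0.625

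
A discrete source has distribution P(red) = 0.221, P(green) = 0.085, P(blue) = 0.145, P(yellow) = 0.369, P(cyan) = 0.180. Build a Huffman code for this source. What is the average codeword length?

2.23 bits/symbol

Repeatedly combine the two least-probable nodes; the expected code length is the sum of the merged weights.
merge 17/200 + 29/200 → 23/100
merge 9/50 + 221/1000 → 401/1000
merge 23/100 + 369/1000 → 599/1000
merge 401/1000 + 599/1000 → 1
L = 23/100 + 401/1000 + 599/1000 + 1 = 223/100 = 2.23 bits/symbol.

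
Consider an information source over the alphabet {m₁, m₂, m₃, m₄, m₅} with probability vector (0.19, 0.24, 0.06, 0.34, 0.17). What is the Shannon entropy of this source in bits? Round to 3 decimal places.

2.157 bits

H = −Σ pᵢ log₂ pᵢ.
−0.19·log₂(0.19) = 0.4552
−0.24·log₂(0.24) = 0.4941
−0.06·log₂(0.06) = 0.2435
−0.34·log₂(0.34) = 0.5292
−0.17·log₂(0.17) = 0.4346
Sum ≈ 2.1567 → 2.157 bits.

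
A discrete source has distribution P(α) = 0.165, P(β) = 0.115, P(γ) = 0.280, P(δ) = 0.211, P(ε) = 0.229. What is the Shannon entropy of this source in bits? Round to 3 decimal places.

H = −Σ pᵢ log₂ pᵢ.
−0.165·log₂(0.165) = 0.4289
−0.115·log₂(0.115) = 0.3588
−0.280·log₂(0.280) = 0.5142
−0.211·log₂(0.211) = 0.4736
−0.229·log₂(0.229) = 0.4870
Sum ≈ 2.2626 → 2.263 bits.

2.263 bits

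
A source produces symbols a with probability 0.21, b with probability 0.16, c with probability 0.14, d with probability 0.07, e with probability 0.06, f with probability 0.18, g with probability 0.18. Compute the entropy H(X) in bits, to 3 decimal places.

2.696 bits

H = −Σ pᵢ log₂ pᵢ.
−0.21·log₂(0.21) = 0.4728
−0.16·log₂(0.16) = 0.4230
−0.14·log₂(0.14) = 0.3971
−0.07·log₂(0.07) = 0.2686
−0.06·log₂(0.06) = 0.2435
−0.18·log₂(0.18) = 0.4453
−0.18·log₂(0.18) = 0.4453
Sum ≈ 2.6957 → 2.696 bits.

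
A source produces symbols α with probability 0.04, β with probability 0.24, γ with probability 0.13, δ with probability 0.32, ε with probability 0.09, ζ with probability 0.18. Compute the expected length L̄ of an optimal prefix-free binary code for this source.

Repeatedly combine the two least-probable nodes; the expected code length is the sum of the merged weights.
merge 1/25 + 9/100 → 13/100
merge 13/100 + 13/100 → 13/50
merge 9/50 + 6/25 → 21/50
merge 13/50 + 8/25 → 29/50
merge 21/50 + 29/50 → 1
L = 13/100 + 13/50 + 21/50 + 29/50 + 1 = 239/100 = 2.39 bits/symbol.

2.39 bits/symbol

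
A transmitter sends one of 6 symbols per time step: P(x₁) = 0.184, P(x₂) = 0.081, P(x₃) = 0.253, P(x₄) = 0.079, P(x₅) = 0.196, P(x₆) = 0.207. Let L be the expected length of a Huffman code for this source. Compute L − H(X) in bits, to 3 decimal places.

0.039 bits

Entropy H = −Σ p log₂ p ≈ 2.4652 bits.
Huffman merges: 79/1000+81/1000→4/25; 4/25+23/125→43/125; 49/250+207/1000→403/1000; 253/1000+43/125→597/1000; 403/1000+597/1000→1. L = 313/125 ≈ 2.5040.
L − H = 2.5040 − 2.4652 = 0.039 bits.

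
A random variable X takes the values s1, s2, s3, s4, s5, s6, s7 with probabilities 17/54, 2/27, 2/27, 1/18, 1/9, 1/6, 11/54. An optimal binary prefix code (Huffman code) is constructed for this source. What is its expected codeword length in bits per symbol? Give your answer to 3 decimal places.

2.611 bits/symbol

Repeatedly combine the two least-probable nodes; the expected code length is the sum of the merged weights.
merge 1/18 + 2/27 → 7/54
merge 2/27 + 1/9 → 5/27
merge 7/54 + 1/6 → 8/27
merge 5/27 + 11/54 → 7/18
merge 8/27 + 17/54 → 11/18
merge 7/18 + 11/18 → 1
L = 7/54 + 5/27 + 8/27 + 7/18 + 11/18 + 1 = 47/18 ≈ 2.611 bits/symbol.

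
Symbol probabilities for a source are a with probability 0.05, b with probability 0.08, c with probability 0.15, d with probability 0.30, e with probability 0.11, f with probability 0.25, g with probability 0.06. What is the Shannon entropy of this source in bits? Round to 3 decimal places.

H = −Σ pᵢ log₂ pᵢ.
−0.05·log₂(0.05) = 0.2161
−0.08·log₂(0.08) = 0.2915
−0.15·log₂(0.15) = 0.4105
−0.30·log₂(0.30) = 0.5211
−0.11·log₂(0.11) = 0.3503
−0.25·log₂(0.25) = 0.5000
−0.06·log₂(0.06) = 0.2435
Sum ≈ 2.5331 → 2.533 bits.

2.533 bits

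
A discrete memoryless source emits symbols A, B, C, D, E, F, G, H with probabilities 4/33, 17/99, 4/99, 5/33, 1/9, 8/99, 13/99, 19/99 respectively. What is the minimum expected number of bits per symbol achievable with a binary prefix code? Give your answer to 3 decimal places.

2.929 bits/symbol

Repeatedly combine the two least-probable nodes; the expected code length is the sum of the merged weights.
merge 4/99 + 8/99 → 4/33
merge 1/9 + 4/33 → 23/99
merge 4/33 + 13/99 → 25/99
merge 5/33 + 17/99 → 32/99
merge 19/99 + 23/99 → 14/33
merge 25/99 + 32/99 → 19/33
merge 14/33 + 19/33 → 1
L = 4/33 + 23/99 + 25/99 + 32/99 + 14/33 + 19/33 + 1 = 290/99 ≈ 2.929 bits/symbol.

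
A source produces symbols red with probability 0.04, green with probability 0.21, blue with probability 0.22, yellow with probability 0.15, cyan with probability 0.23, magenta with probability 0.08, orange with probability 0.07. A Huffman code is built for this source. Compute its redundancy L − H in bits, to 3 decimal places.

0.043 bits

Entropy H = −Σ p log₂ p ≈ 2.5974 bits.
Huffman merges: 1/25+7/100→11/100; 2/25+11/100→19/100; 3/20+19/100→17/50; 21/100+11/50→43/100; 23/100+17/50→57/100; 43/100+57/100→1. L = 66/25 ≈ 2.6400.
L − H = 2.6400 − 2.5974 = 0.043 bits.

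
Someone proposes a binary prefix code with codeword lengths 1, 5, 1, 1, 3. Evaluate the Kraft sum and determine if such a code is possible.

With common denominator 2^5 = 32: Σ 2^(−ℓᵢ) = 16/32 + 1/32 + 16/32 + 16/32 + 4/32 = 53/32 = 1.65625.
Kraft's inequality requires Σ ≤ 1; here Σ = 1.65625 > 1, so no such prefix code exists.

1.65625; no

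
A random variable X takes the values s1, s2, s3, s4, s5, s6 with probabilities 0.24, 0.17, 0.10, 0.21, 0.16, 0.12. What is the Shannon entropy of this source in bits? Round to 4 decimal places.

H = −Σ pᵢ log₂ pᵢ.
−0.24·log₂(0.24) = 0.4941
−0.17·log₂(0.17) = 0.4346
−0.10·log₂(0.10) = 0.3322
−0.21·log₂(0.21) = 0.4728
−0.16·log₂(0.16) = 0.4230
−0.12·log₂(0.12) = 0.3671
Sum ≈ 2.5238 → 2.5238 bits.

2.5238 bits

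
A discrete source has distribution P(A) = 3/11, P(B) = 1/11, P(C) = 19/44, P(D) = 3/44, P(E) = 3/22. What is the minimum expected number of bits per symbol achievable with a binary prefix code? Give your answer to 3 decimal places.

Repeatedly combine the two least-probable nodes; the expected code length is the sum of the merged weights.
merge 3/44 + 1/11 → 7/44
merge 3/22 + 7/44 → 13/44
merge 3/11 + 13/44 → 25/44
merge 19/44 + 25/44 → 1
L = 7/44 + 13/44 + 25/44 + 1 = 89/44 ≈ 2.023 bits/symbol.

2.023 bits/symbol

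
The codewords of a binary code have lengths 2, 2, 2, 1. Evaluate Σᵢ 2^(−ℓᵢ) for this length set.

With common denominator 2^2 = 4: Σ 2^(−ℓᵢ) = 1/4 + 1/4 + 1/4 + 2/4 = 5/4 = 1.25.

1.25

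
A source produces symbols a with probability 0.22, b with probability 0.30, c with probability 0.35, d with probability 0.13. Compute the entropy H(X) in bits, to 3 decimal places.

1.914 bits

H = −Σ pᵢ log₂ pᵢ.
−0.22·log₂(0.22) = 0.4806
−0.30·log₂(0.30) = 0.5211
−0.35·log₂(0.35) = 0.5301
−0.13·log₂(0.13) = 0.3826
Sum ≈ 1.9144 → 1.914 bits.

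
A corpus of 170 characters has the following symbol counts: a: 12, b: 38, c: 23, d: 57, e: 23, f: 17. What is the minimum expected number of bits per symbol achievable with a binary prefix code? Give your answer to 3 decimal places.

2.441 bits/symbol

Probabilities are the counts divided by 170.
Repeatedly combine the two least-probable nodes; the expected code length is the sum of the merged weights.
merge 6/85 + 1/10 → 29/170
merge 23/170 + 23/170 → 23/85
merge 29/170 + 19/85 → 67/170
merge 23/85 + 57/170 → 103/170
merge 67/170 + 103/170 → 1
L = 29/170 + 23/85 + 67/170 + 103/170 + 1 = 83/34 ≈ 2.441 bits/symbol.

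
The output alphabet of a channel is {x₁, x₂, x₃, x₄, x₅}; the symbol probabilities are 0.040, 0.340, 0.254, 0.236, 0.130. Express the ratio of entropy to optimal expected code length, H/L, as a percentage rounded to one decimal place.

96.4%

Entropy H = −Σ p log₂ p ≈ 2.0914 bits.
Huffman merges: 1/25+13/100→17/100; 17/100+59/250→203/500; 127/500+17/50→297/500; 203/500+297/500→1. L = 217/100 ≈ 2.1700.
Efficiency = H/L = 2.0914/2.1700 = 96.4%.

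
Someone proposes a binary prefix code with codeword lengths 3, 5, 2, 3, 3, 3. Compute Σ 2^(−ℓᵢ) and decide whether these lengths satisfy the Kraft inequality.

0.78125; yes

With common denominator 2^5 = 32: Σ 2^(−ℓᵢ) = 4/32 + 1/32 + 8/32 + 4/32 + 4/32 + 4/32 = 25/32 = 0.78125.
Kraft's inequality requires Σ ≤ 1; here Σ = 0.78125 ≤ 1, so such a prefix code exists.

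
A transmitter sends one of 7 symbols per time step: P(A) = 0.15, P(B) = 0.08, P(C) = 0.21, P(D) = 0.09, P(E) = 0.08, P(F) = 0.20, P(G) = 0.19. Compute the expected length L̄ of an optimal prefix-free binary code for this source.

2.75 bits/symbol

Repeatedly combine the two least-probable nodes; the expected code length is the sum of the merged weights.
merge 2/25 + 2/25 → 4/25
merge 9/100 + 3/20 → 6/25
merge 4/25 + 19/100 → 7/20
merge 1/5 + 21/100 → 41/100
merge 6/25 + 7/20 → 59/100
merge 41/100 + 59/100 → 1
L = 4/25 + 6/25 + 7/20 + 41/100 + 59/100 + 1 = 11/4 = 2.75 bits/symbol.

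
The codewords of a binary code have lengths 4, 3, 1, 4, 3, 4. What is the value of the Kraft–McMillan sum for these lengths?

With common denominator 2^4 = 16: Σ 2^(−ℓᵢ) = 1/16 + 2/16 + 8/16 + 1/16 + 2/16 + 1/16 = 15/16 = 0.9375.

0.9375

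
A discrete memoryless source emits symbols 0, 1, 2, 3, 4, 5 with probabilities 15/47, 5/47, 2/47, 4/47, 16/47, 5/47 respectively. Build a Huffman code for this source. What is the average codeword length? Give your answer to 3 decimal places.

2.340 bits/symbol

Repeatedly combine the two least-probable nodes; the expected code length is the sum of the merged weights.
merge 2/47 + 4/47 → 6/47
merge 5/47 + 5/47 → 10/47
merge 6/47 + 10/47 → 16/47
merge 15/47 + 16/47 → 31/47
merge 16/47 + 31/47 → 1
L = 6/47 + 10/47 + 16/47 + 31/47 + 1 = 110/47 ≈ 2.340 bits/symbol.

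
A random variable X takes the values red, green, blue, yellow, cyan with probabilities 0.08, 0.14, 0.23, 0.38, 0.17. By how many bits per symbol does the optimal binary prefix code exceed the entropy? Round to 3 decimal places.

Entropy H = −Σ p log₂ p ≈ 2.1413 bits.
Huffman merges: 2/25+7/50→11/50; 17/100+11/50→39/100; 23/100+19/50→61/100; 39/100+61/100→1. L = 111/50 ≈ 2.2200.
L − H = 2.2200 − 2.1413 = 0.079 bits.

0.079 bits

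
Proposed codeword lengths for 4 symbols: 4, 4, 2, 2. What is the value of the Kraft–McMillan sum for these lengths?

0.625

With common denominator 2^4 = 16: Σ 2^(−ℓᵢ) = 1/16 + 1/16 + 4/16 + 4/16 = 10/16 = 0.625.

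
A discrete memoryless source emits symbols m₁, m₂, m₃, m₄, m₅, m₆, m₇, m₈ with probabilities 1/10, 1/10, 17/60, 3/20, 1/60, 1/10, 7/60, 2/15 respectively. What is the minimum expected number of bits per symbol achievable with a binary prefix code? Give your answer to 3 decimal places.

Repeatedly combine the two least-probable nodes; the expected code length is the sum of the merged weights.
merge 1/60 + 1/10 → 7/60
merge 1/10 + 1/10 → 1/5
merge 7/60 + 7/60 → 7/30
merge 2/15 + 3/20 → 17/60
merge 1/5 + 7/30 → 13/30
merge 17/60 + 17/60 → 17/30
merge 13/30 + 17/30 → 1
L = 7/60 + 1/5 + 7/30 + 17/60 + 13/30 + 17/30 + 1 = 17/6 ≈ 2.833 bits/symbol.

2.833 bits/symbol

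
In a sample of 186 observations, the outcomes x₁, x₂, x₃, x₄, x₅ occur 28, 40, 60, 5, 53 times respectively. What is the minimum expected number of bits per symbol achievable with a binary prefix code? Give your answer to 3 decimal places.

Probabilities are the counts divided by 186.
Repeatedly combine the two least-probable nodes; the expected code length is the sum of the merged weights.
merge 5/186 + 14/93 → 11/62
merge 11/62 + 20/93 → 73/186
merge 53/186 + 10/31 → 113/186
merge 73/186 + 113/186 → 1
L = 11/62 + 73/186 + 113/186 + 1 = 135/62 ≈ 2.177 bits/symbol.

2.177 bits/symbol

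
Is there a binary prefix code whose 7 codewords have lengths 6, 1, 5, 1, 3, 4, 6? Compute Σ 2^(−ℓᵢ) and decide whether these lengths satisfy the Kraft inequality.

With common denominator 2^6 = 64: Σ 2^(−ℓᵢ) = 1/64 + 32/64 + 2/64 + 32/64 + 8/64 + 4/64 + 1/64 = 80/64 = 1.25.
Kraft's inequality requires Σ ≤ 1; here Σ = 1.25 > 1, so no such prefix code exists.

1.25; no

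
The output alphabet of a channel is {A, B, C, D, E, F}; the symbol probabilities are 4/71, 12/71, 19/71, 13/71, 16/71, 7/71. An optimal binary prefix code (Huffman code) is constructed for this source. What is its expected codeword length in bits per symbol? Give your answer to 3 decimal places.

2.479 bits/symbol

Repeatedly combine the two least-probable nodes; the expected code length is the sum of the merged weights.
merge 4/71 + 7/71 → 11/71
merge 11/71 + 12/71 → 23/71
merge 13/71 + 16/71 → 29/71
merge 19/71 + 23/71 → 42/71
merge 29/71 + 42/71 → 1
L = 11/71 + 23/71 + 29/71 + 42/71 + 1 = 176/71 ≈ 2.479 bits/symbol.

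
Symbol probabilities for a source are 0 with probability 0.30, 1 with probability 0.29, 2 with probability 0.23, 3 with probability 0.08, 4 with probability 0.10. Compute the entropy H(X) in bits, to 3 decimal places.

2.150 bits

H = −Σ pᵢ log₂ pᵢ.
−0.30·log₂(0.30) = 0.5211
−0.29·log₂(0.29) = 0.5179
−0.23·log₂(0.23) = 0.4877
−0.08·log₂(0.08) = 0.2915
−0.10·log₂(0.10) = 0.3322
Sum ≈ 2.1504 → 2.150 bits.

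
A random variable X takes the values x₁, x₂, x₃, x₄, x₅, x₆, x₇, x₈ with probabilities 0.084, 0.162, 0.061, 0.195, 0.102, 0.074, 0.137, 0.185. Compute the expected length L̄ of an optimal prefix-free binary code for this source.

Repeatedly combine the two least-probable nodes; the expected code length is the sum of the merged weights.
merge 61/1000 + 37/500 → 27/200
merge 21/250 + 51/500 → 93/500
merge 27/200 + 137/1000 → 34/125
merge 81/500 + 37/200 → 347/1000
merge 93/500 + 39/200 → 381/1000
merge 34/125 + 347/1000 → 619/1000
merge 381/1000 + 619/1000 → 1
L = 27/200 + 93/500 + 34/125 + 347/1000 + 381/1000 + 619/1000 + 1 = 147/50 = 2.94 bits/symbol.

2.94 bits/symbol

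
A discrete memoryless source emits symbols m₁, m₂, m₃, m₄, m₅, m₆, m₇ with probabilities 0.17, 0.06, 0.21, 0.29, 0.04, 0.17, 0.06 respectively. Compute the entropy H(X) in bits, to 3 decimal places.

2.533 bits

H = −Σ pᵢ log₂ pᵢ.
−0.17·log₂(0.17) = 0.4346
−0.06·log₂(0.06) = 0.2435
−0.21·log₂(0.21) = 0.4728
−0.29·log₂(0.29) = 0.5179
−0.04·log₂(0.04) = 0.1858
−0.17·log₂(0.17) = 0.4346
−0.06·log₂(0.06) = 0.2435
Sum ≈ 2.5327 → 2.533 bits.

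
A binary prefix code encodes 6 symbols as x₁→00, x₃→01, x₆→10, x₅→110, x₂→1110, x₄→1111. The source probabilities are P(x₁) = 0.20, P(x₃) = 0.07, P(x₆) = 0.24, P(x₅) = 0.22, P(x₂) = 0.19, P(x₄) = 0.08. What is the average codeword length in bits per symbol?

L̄ = Σ pᵢ·ℓᵢ = 0.20·2 + 0.07·2 + 0.24·2 + 0.22·3 + 0.19·4 + 0.08·4 = 2.76 bits/symbol.

2.76 bits/symbol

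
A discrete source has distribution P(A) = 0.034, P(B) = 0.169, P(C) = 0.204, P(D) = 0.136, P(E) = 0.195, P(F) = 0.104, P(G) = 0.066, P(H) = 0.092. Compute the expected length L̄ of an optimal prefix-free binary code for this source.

Repeatedly combine the two least-probable nodes; the expected code length is the sum of the merged weights.
merge 17/500 + 33/500 → 1/10
merge 23/250 + 1/10 → 24/125
merge 13/125 + 17/125 → 6/25
merge 169/1000 + 24/125 → 361/1000
merge 39/200 + 51/250 → 399/1000
merge 6/25 + 361/1000 → 601/1000
merge 399/1000 + 601/1000 → 1
L = 1/10 + 24/125 + 6/25 + 361/1000 + 399/1000 + 601/1000 + 1 = 2893/1000 = 2.893 bits/symbol.

2.893 bits/symbol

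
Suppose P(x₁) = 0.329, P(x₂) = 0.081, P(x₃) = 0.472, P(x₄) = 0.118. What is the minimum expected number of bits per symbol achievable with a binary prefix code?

Repeatedly combine the two least-probable nodes; the expected code length is the sum of the merged weights.
merge 81/1000 + 59/500 → 199/1000
merge 199/1000 + 329/1000 → 66/125
merge 59/125 + 66/125 → 1
L = 199/1000 + 66/125 + 1 = 1727/1000 = 1.727 bits/symbol.

1.727 bits/symbol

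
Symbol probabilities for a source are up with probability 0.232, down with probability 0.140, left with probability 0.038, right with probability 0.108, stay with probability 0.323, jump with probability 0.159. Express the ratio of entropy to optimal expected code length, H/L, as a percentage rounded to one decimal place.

97.1%

Entropy H = −Σ p log₂ p ≈ 2.3606 bits.
Huffman merges: 19/500+27/250→73/500; 7/50+73/500→143/500; 159/1000+29/125→391/1000; 143/500+323/1000→609/1000; 391/1000+609/1000→1. L = 304/125 ≈ 2.4320.
Efficiency = H/L = 2.3606/2.4320 = 97.1%.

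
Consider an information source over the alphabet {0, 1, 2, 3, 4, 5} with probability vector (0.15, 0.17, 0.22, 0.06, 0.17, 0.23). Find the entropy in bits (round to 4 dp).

2.4915 bits

H = −Σ pᵢ log₂ pᵢ.
−0.15·log₂(0.15) = 0.4105
−0.17·log₂(0.17) = 0.4346
−0.22·log₂(0.22) = 0.4806
−0.06·log₂(0.06) = 0.2435
−0.17·log₂(0.17) = 0.4346
−0.23·log₂(0.23) = 0.4877
Sum ≈ 2.4915 → 2.4915 bits.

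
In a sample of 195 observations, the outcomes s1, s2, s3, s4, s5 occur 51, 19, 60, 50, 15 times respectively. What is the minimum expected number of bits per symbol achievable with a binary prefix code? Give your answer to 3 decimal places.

Probabilities are the counts divided by 195.
Repeatedly combine the two least-probable nodes; the expected code length is the sum of the merged weights.
merge 1/13 + 19/195 → 34/195
merge 34/195 + 10/39 → 28/65
merge 17/65 + 4/13 → 37/65
merge 28/65 + 37/65 → 1
L = 34/195 + 28/65 + 37/65 + 1 = 424/195 ≈ 2.174 bits/symbol.

2.174 bits/symbol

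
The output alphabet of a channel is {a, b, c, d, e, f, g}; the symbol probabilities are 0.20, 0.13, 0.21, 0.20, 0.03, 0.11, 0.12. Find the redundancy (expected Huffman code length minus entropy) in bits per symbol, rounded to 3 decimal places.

0.077 bits

Entropy H = −Σ p log₂ p ≈ 2.6534 bits.
Huffman merges: 3/100+11/100→7/50; 3/25+13/100→1/4; 7/50+1/5→17/50; 1/5+21/100→41/100; 1/4+17/50→59/100; 41/100+59/100→1. L = 273/100 ≈ 2.7300.
L − H = 2.7300 − 2.6534 = 0.077 bits.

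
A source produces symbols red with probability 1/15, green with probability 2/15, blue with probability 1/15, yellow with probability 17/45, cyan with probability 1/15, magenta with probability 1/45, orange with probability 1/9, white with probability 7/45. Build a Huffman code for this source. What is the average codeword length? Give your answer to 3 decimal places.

Repeatedly combine the two least-probable nodes; the expected code length is the sum of the merged weights.
merge 1/45 + 1/15 → 4/45
merge 1/15 + 1/15 → 2/15
merge 4/45 + 1/9 → 1/5
merge 2/15 + 2/15 → 4/15
merge 7/45 + 1/5 → 16/45
merge 4/15 + 16/45 → 28/45
merge 17/45 + 28/45 → 1
L = 4/45 + 2/15 + 1/5 + 4/15 + 16/45 + 28/45 + 1 = 8/3 ≈ 2.667 bits/symbol.

2.667 bits/symbol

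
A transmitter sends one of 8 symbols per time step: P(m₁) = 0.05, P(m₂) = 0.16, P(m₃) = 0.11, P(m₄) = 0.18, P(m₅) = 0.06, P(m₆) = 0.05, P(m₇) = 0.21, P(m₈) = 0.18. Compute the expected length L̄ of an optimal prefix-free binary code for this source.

2.87 bits/symbol

Repeatedly combine the two least-probable nodes; the expected code length is the sum of the merged weights.
merge 1/20 + 1/20 → 1/10
merge 3/50 + 1/10 → 4/25
merge 11/100 + 4/25 → 27/100
merge 4/25 + 9/50 → 17/50
merge 9/50 + 21/100 → 39/100
merge 27/100 + 17/50 → 61/100
merge 39/100 + 61/100 → 1
L = 1/10 + 4/25 + 27/100 + 17/50 + 39/100 + 61/100 + 1 = 287/100 = 2.87 bits/symbol.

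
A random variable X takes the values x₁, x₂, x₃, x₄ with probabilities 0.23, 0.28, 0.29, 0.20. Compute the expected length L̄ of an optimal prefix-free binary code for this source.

2 bits/symbol

Repeatedly combine the two least-probable nodes; the expected code length is the sum of the merged weights.
merge 1/5 + 23/100 → 43/100
merge 7/25 + 29/100 → 57/100
merge 43/100 + 57/100 → 1
L = 43/100 + 57/100 + 1 = 2 bits/symbol.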